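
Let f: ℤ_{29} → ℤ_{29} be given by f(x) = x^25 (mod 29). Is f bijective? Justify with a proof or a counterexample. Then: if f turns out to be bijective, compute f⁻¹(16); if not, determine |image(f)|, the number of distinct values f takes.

24

Since 29 is prime, the nonzero elements of ℤ_{29} form a cyclic group of order 28.
As gcd(25, 28) = 1, raising to the 25th power is a bijection on this group: if x_1^25 ≡ x_2^25 then (x_1x_2^{−1})^25 = 1, and the only element of order dividing gcd(25, 28) = 1 is 1, so x_1 = x_2.
With f(0) = 0 this makes f injective on all of ℤ_{29}, hence bijective (finite equal-size domain and codomain). In particular f is bijective.
Since f is bijective, we find the preimage of 16. The inverse of x ↦ x^25 on (ℤ_{29})^× is x ↦ x^9, because 25·9 = 225 = 8·28 + 1 ≡ 1 (mod 28) and x^{28} = 1 for x ≠ 0 (Fermat). So f⁻¹(16) = 16^9 mod 29.
Repeated squaring mod 29: 16^1 ≡ 16, 16^2 ≡ 16² = 256 ≡ 24, 16^4 ≡ 24² = 576 ≡ 25, 16^8 ≡ 25² = 625 ≡ 16. Since 9 = 8 + 1, 16^9 ≡ 16·16: 16·16 = 256 ≡ 24. So 16^9 ≡ 24 (mod 29).
Hence f⁻¹(16) = 24.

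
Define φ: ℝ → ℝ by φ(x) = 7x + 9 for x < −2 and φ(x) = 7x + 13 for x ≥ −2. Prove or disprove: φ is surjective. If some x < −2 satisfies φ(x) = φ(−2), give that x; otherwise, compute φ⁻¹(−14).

Both pieces are strictly increasing (slopes 7 and 7), so each is injective on its own interval.
The left piece maps (−∞, −2) onto (−∞, −5); the right piece maps [−2, ∞) onto [−1, ∞).
The union (−∞, −5) ∪ [−1, ∞) omits the interval between −5 and −1; in particular −5 has no preimage. So φ is not surjective.
Because the two images are disjoint, no x < −2 has φ(x) = φ(−2), so we compute φ⁻¹(−14): −14 lies in (−∞, −5), so solve 7x + 9 = −14: x = (−14 − 9)/7 = −23/7.

-23/7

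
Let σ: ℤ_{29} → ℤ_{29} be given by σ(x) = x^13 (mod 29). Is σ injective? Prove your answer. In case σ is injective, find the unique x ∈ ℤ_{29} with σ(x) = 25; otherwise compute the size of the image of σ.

Since 29 is prime, the nonzero elements of ℤ_{29} form a cyclic group of order 28.
As gcd(13, 28) = 1, raising to the 13th power is a bijection on this group: if s^13 ≡ t^13 then (st^{−1})^13 = 1, and the only element of order dividing gcd(13, 28) = 1 is 1, so s = t.
With σ(0) = 0 this makes σ injective on all of ℤ_{29}, hence bijective (finite equal-size domain and codomain). In particular σ is injective.
Since σ is injective, we find the preimage of 25. The inverse of x ↦ x^13 on (ℤ_{29})^× is x ↦ x^13, because 13·13 = 169 = 6·28 + 1 ≡ 1 (mod 28) and x^{28} = 1 for x ≠ 0 (Fermat). So σ⁻¹(25) = 25^13 mod 29.
Repeated squaring mod 29: 25^1 ≡ 25, 25^2 ≡ 25² = 625 ≡ 16, 25^4 ≡ 16² = 256 ≡ 24, 25^8 ≡ 24² = 576 ≡ 25. Since 13 = 8 + 4 + 1, 25^13 ≡ 25·24·25: 25·24 = 600 ≡ 20, then 20·25 = 500 ≡ 7. So 25^13 ≡ 7 (mod 29).
Hence σ⁻¹(25) = 7.

7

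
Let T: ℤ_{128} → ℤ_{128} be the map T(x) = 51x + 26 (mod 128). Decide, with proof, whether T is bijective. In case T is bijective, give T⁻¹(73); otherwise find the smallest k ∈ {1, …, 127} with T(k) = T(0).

21

If T(u) = T(v), then 51u ≡ 51v (mod 128). Because gcd(51, 128) = 1, we may cancel 51 to get u ≡ v (mod 128).
We now compute 51⁻¹ mod 128 explicitly. Euclid's algorithm: 128 = 2·51 + 26, 51 = 1·26 + 25, 26 = 1·25 + 1; back-substituting gives 1 = 123·51 − 49·128, so 51⁻¹ ≡ 123 (mod 128).
For any y ∈ ℤ_{128}, x = 123(y − 26) mod 128 satisfies T(x) = 51·123(y − 26) + 26 ≡ y (since 51·123 ≡ 1 mod 128). So every y has a preimage.
So T is bijective.
Since T is bijective, we compute T⁻¹(73): solve 51x + 26 ≡ 73 (mod 128), i.e. 51x ≡ 47 (mod 128).
Multiplying by 51⁻¹ = 123 gives x ≡ 123·47 = 5781 = 45·128 + 21 ≡ 21 (mod 128).
Check: T(21) = 51·21 + 26 = 1097 = 8·128 + 73 ≡ 73 (mod 128).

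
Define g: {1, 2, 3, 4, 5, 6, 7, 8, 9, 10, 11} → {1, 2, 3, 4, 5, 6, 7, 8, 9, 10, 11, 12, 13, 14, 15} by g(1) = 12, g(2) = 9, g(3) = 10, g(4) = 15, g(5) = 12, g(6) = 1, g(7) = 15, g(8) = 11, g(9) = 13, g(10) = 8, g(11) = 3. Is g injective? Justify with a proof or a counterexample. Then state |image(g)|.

g(1) = 12 = g(5) with 1 ≠ 5, so g is not injective.
The image of g is {1, 3, 8, 9, 10, 11, 12, 13, 15}, which has 9 elements.

9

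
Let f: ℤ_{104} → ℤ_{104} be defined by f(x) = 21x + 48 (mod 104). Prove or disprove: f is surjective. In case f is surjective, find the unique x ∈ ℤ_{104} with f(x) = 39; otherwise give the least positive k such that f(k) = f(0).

59

Since gcd(21, 104) = 1, 21 is invertible modulo 104. Euclid's algorithm: 104 = 4·21 + 20, 21 = 1·20 + 1; back-substituting gives 1 = 5·21 − 1·104, so 21⁻¹ ≡ 5 (mod 104).
For any y ∈ ℤ_{104}, x = 5(y − 48) mod 104 satisfies f(x) = 21·5(y − 48) + 48 ≡ y (since 21·5 ≡ 1 mod 104). So every y has a preimage.
Thus f is surjective.
Since f is surjective, we compute f⁻¹(39): solve 21x + 48 ≡ 39 (mod 104), i.e. 21x ≡ 95 (mod 104).
Multiplying by 21⁻¹ = 5 gives x ≡ 5·95 = 475 = 4·104 + 59 ≡ 59 (mod 104).
Check: f(59) = 21·59 + 48 = 1287 = 12·104 + 39 ≡ 39 (mod 104).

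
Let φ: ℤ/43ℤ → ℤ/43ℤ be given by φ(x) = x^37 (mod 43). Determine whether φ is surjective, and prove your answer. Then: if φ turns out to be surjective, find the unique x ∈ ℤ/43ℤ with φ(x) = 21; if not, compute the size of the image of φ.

Since 43 is prime, the nonzero elements of ℤ/43ℤ form a cyclic group of order 42.
As gcd(37, 42) = 1, raising to the 37th power is a bijection on this group: if x_1^37 ≡ x_2^37 then (x_1x_2^{−1})^37 = 1, and the only element of order dividing gcd(37, 42) = 1 is 1, so x_1 = x_2.
With φ(0) = 0 this makes φ injective on all of ℤ/43ℤ, hence bijective (finite equal-size domain and codomain). In particular φ is surjective.
Since φ is surjective, we find the preimage of 21. The inverse of x ↦ x^37 on (ℤ/43ℤ)^× is x ↦ x^25, because 37·25 = 925 = 22·42 + 1 ≡ 1 (mod 42) and x^{42} = 1 for x ≠ 0 (Fermat). So φ⁻¹(21) = 21^25 mod 43.
Repeated squaring mod 43: 21^1 ≡ 21, 21^2 ≡ 21² = 441 ≡ 11, 21^4 ≡ 11² = 121 ≡ 35, 21^8 ≡ 35² = 1225 ≡ 21, 21^16 ≡ 21² = 441 ≡ 11. Since 25 = 16 + 8 + 1, 21^25 ≡ 11·21·21: 11·21 = 231 ≡ 16, then 16·21 = 336 ≡ 35. So 21^25 ≡ 35 (mod 43).
Hence φ⁻¹(21) = 35.

35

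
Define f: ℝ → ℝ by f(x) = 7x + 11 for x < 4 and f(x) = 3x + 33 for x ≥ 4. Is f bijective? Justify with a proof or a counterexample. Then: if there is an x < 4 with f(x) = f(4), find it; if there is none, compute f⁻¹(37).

Both pieces are strictly increasing (slopes 7 and 3), so each is injective on its own interval.
The left piece maps (−∞, 4) onto (−∞, 39); the right piece maps [4, ∞) onto [45, ∞).
The images leave a gap (39 has no preimage), so f is not surjective, hence not bijective.
Because the two images are disjoint, no x < 4 has f(x) = f(4), so we compute f⁻¹(37): 37 lies in (−∞, 39), so solve 7x + 11 = 37: x = (37 − 11)/7 = 26/7.

26/7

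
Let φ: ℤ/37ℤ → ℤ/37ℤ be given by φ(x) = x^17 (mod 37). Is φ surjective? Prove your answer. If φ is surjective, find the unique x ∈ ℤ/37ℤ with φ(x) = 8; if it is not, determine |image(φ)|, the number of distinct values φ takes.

Since 37 is prime, the nonzero elements of ℤ/37ℤ form a cyclic group of order 36.
As gcd(17, 36) = 1, raising to the 17th power is a bijection on this group: if x_1^17 ≡ x_2^17 then (x_1x_2^{−1})^17 = 1, and the only element of order dividing gcd(17, 36) = 1 is 1, so x_1 = x_2.
With φ(0) = 0 this makes φ injective on all of ℤ/37ℤ, hence bijective (finite equal-size domain and codomain). In particular φ is surjective.
Since φ is surjective, we find the preimage of 8. The inverse of x ↦ x^17 on (ℤ/37ℤ)^× is x ↦ x^17, because 17·17 = 289 = 8·36 + 1 ≡ 1 (mod 36) and x^{36} = 1 for x ≠ 0 (Fermat). So φ⁻¹(8) = 8^17 mod 37.
Repeated squaring mod 37: 8^1 ≡ 8, 8^2 ≡ 8² = 64 ≡ 27, 8^4 ≡ 27² = 729 ≡ 26, 8^8 ≡ 26² = 676 ≡ 10, 8^16 ≡ 10² = 100 ≡ 26. Since 17 = 16 + 1, 8^17 ≡ 26·8: 26·8 = 208 ≡ 23. So 8^17 ≡ 23 (mod 37).
Hence φ⁻¹(8) = 23.

23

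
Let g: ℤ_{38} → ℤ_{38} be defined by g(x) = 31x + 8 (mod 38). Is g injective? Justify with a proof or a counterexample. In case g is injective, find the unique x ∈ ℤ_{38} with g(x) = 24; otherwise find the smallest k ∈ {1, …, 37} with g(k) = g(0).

14

If g(u) = g(v), then 31u ≡ 31v (mod 38). Because gcd(31, 38) = 1, we may cancel 31 to get u ≡ v (mod 38).
Thus g is injective.
We now compute 31⁻¹ mod 38 explicitly. Euclid's algorithm: 38 = 1·31 + 7, 31 = 4·7 + 3, 7 = 2·3 + 1; back-substituting gives 1 = 27·31 − 22·38, so 31⁻¹ ≡ 27 (mod 38).
Since g is injective, we find g⁻¹(24): we need 31x ≡ 24 − 8 ≡ 16 (mod 38). Using 31⁻¹ = 27: x ≡ 27·16 = 432 = 11·38 + 14, so x = 14.
Check: g(14) = 31·14 + 8 = 442 = 11·38 + 24 ≡ 24 (mod 38).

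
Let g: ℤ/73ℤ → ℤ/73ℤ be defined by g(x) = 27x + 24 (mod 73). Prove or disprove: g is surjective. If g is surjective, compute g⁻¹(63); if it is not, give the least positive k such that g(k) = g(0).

42

Since gcd(27, 73) = 1, 27 is invertible modulo 73. Euclid's algorithm: 73 = 2·27 + 19, 27 = 1·19 + 8, 19 = 2·8 + 3, 8 = 2·3 + 2, 3 = 1·2 + 1; back-substituting gives 1 = 46·27 − 17·73, so 27⁻¹ ≡ 46 (mod 73).
For any y ∈ ℤ/73ℤ, x = 46(y − 24) mod 73 satisfies g(x) = 27·46(y − 24) + 24 ≡ y (since 27·46 ≡ 1 mod 73). So every y has a preimage.
Therefore g is surjective.
Since g is surjective, we find g⁻¹(63): we need 27x ≡ 63 − 24 ≡ 39 (mod 73). Using 27⁻¹ = 46: x ≡ 46·39 = 1794 = 24·73 + 42, so x = 42.
Check: g(42) = 27·42 + 24 = 1158 = 15·73 + 63 ≡ 63 (mod 73).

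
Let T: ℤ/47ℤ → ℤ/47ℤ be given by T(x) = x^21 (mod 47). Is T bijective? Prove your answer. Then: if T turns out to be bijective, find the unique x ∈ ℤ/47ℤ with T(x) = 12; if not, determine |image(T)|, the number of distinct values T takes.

2

Since 47 is prime, the nonzero elements of ℤ/47ℤ form a cyclic group of order 46.
As gcd(21, 46) = 1, raising to the 21st power is a bijection on this group: if x_1^21 ≡ x_2^21 then (x_1x_2^{−1})^21 = 1, and the only element of order dividing gcd(21, 46) = 1 is 1, so x_1 = x_2.
With T(0) = 0 this makes T injective on all of ℤ/47ℤ, hence bijective (finite equal-size domain and codomain). In particular T is bijective.
Since T is bijective, we find the preimage of 12. The inverse of x ↦ x^21 on (ℤ/47ℤ)^× is x ↦ x^11, because 21·11 = 231 = 5·46 + 1 ≡ 1 (mod 46) and x^{46} = 1 for x ≠ 0 (Fermat). So T⁻¹(12) = 12^11 mod 47.
Repeated squaring mod 47: 12^1 ≡ 12, 12^2 ≡ 12² = 144 ≡ 3, 12^4 ≡ 3² = 9, 12^8 ≡ 9² = 81 ≡ 34. Since 11 = 8 + 2 + 1, 12^11 ≡ 34·3·12: 34·3 = 102 ≡ 8, then 8·12 = 96 ≡ 2. So 12^11 ≡ 2 (mod 47).
Hence T⁻¹(12) = 2.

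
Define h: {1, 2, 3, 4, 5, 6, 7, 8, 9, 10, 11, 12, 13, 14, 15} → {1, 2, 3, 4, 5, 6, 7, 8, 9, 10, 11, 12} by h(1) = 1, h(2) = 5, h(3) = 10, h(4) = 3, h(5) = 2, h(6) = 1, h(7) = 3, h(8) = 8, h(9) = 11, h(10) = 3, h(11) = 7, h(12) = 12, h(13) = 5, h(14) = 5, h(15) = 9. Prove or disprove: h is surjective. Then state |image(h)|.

10

No element maps to 4, so h is not surjective.
The image of h is {1, 2, 3, 5, 7, 8, 9, 10, 11, 12}, which has 10 elements.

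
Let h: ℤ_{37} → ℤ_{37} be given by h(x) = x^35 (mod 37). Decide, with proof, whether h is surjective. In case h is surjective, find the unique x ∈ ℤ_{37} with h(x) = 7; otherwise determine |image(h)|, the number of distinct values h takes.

16

Since 37 is prime, the nonzero elements of ℤ_{37} form a cyclic group of order 36.
As gcd(35, 36) = 1, raising to the 35th power is a bijection on this group: if u^35 ≡ v^35 then (uv^{−1})^35 = 1, and the only element of order dividing gcd(35, 36) = 1 is 1, so u = v.
With h(0) = 0 this makes h injective on all of ℤ_{37}, hence bijective (finite equal-size domain and codomain). In particular h is surjective.
Since h is surjective, we find the preimage of 7. The inverse of x ↦ x^35 on (ℤ_{37})^× is x ↦ x^35, because 35·35 = 1225 = 34·36 + 1 ≡ 1 (mod 36) and x^{36} = 1 for x ≠ 0 (Fermat). So h⁻¹(7) = 7^35 mod 37.
Repeated squaring mod 37: 7^1 ≡ 7, 7^2 ≡ 7² = 49 ≡ 12, 7^4 ≡ 12² = 144 ≡ 33, 7^8 ≡ 33² = 1089 ≡ 16, 7^16 ≡ 16² = 256 ≡ 34, 7^32 ≡ 34² = 1156 ≡ 9. Since 35 = 32 + 2 + 1, 7^35 ≡ 9·12·7: 9·12 = 108 ≡ 34, then 34·7 = 238 ≡ 16. So 7^35 ≡ 16 (mod 37).
Hence h⁻¹(7) = 16.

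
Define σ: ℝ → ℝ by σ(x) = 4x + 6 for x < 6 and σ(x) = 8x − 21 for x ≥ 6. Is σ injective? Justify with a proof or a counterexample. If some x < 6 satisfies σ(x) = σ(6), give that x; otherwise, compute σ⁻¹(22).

Both pieces are strictly increasing (slopes 4 and 8), so each is injective on its own interval.
The left piece maps (−∞, 6) onto (−∞, 30); the right piece maps [6, ∞) onto [27, ∞).
These images overlap. In particular σ(6) = 27 (right piece), and solving 4x + 6 = 27 on the left piece gives x = 21/4 < 6.
So σ(21/4) = σ(6) with 21/4 ≠ 6, and σ is not injective. This x = 21/4 is the requested value below 6.

21/4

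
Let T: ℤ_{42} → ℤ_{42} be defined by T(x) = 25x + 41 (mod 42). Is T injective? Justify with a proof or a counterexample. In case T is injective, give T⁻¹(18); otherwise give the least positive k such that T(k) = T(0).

31

By definition, injectivity means: for all x_1, x_2 in the domain, T(x_1) = T(x_2) implies x_1 = x_2.
If T(x_1) = T(x_2), then 25x_1 ≡ 25x_2 (mod 42). Because gcd(25, 42) = 1, we may cancel 25 to get x_1 ≡ x_2 (mod 42).
Therefore T is injective.
We now compute 25⁻¹ mod 42 explicitly. Euclid's algorithm: 42 = 1·25 + 17, 25 = 1·17 + 8, 17 = 2·8 + 1; back-substituting gives 1 = 37·25 − 22·42, so 25⁻¹ ≡ 37 (mod 42).
Since T is injective, we compute T⁻¹(18): solve 25x + 41 ≡ 18 (mod 42), i.e. 25x ≡ 19 (mod 42).
Multiplying by 25⁻¹ = 37 gives x ≡ 37·19 = 703 = 16·42 + 31 ≡ 31 (mod 42).
Check: T(31) = 25·31 + 41 = 816 = 19·42 + 18 ≡ 18 (mod 42).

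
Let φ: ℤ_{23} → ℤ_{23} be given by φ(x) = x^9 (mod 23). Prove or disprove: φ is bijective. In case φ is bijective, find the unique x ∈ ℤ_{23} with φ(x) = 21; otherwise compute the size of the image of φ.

Since 23 is prime, the nonzero elements of ℤ_{23} form a cyclic group of order 22.
As gcd(9, 22) = 1, raising to the 9th power is a bijection on this group: if u^9 ≡ v^9 then (uv^{−1})^9 = 1, and the only element of order dividing gcd(9, 22) = 1 is 1, so u = v.
With φ(0) = 0 this makes φ injective on all of ℤ_{23}, hence bijective (finite equal-size domain and codomain). In particular φ is bijective.
Since φ is bijective, we find the preimage of 21. The inverse of x ↦ x^9 on (ℤ_{23})^× is x ↦ x^5, because 9·5 = 45 = 2·22 + 1 ≡ 1 (mod 22) and x^{22} = 1 for x ≠ 0 (Fermat). So φ⁻¹(21) = 21^5 mod 23.
Repeated squaring mod 23: 21^1 ≡ 21, 21^2 ≡ 21² = 441 ≡ 4, 21^4 ≡ 4² = 16. Since 5 = 4 + 1, 21^5 ≡ 16·21: 16·21 = 336 ≡ 14. So 21^5 ≡ 14 (mod 23).
Hence φ⁻¹(21) = 14.

14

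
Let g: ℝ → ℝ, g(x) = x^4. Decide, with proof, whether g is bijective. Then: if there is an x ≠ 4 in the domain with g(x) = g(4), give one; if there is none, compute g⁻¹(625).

g(4) = 256 = (−4)^4 = g(−4) (since 4 is even), with 4 ≠ −4. So g is not injective, hence not bijective.
For the follow-up, such an x exists: taking x = −4 ∈ ℝ gives g(−4) = 256 = g(4) with −4 ≠ 4.

-4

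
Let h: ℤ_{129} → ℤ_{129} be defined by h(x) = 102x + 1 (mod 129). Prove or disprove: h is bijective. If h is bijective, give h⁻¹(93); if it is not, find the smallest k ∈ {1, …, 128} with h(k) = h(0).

Recall: injectivity means: for all s, t in the domain, h(s) = h(t) implies s = t.
We have gcd(102, 129) = 3 > 1. Taking s = 0 and t = 43: h(0) = 1 and h(43) = 102·43 + 1 = 4387 ≡ 1 (mod 129).
So h(0) = h(43) while 0 ≠ 43, thus h is not injective, hence not bijective.
Since h is not bijective, we find the least positive k with h(k) = h(0): this means 102k ≡ 0 (mod 129), i.e. 129 ∣ 102k. Since gcd(102, 129) = 3, dividing through by 3 this holds exactly when 43 ∣ 34k, and as gcd(34, 43) = 1, exactly when 43 ∣ k.
The smallest positive such k is 43.

43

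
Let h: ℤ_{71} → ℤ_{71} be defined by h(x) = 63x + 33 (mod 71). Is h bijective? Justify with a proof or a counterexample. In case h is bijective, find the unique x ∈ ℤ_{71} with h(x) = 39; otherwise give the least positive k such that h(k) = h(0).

If h(s) = h(t), then 63s ≡ 63t (mod 71). Because gcd(63, 71) = 1, we may cancel 63 to get s ≡ t (mod 71).
We now compute 63⁻¹ mod 71 explicitly. Euclid's algorithm: 71 = 1·63 + 8, 63 = 7·8 + 7, 8 = 1·7 + 1; back-substituting gives 1 = 62·63 − 55·71, so 63⁻¹ ≡ 62 (mod 71).
For any y ∈ ℤ_{71}, x = 62(y − 33) mod 71 satisfies h(x) = 63·62(y − 33) + 33 ≡ y (since 63·62 ≡ 1 mod 71). So every y has a preimage.
Therefore h is bijective.
Since h is bijective, we compute h⁻¹(39): solve 63x + 33 ≡ 39 (mod 71), i.e. 63x ≡ 6 (mod 71).
Multiplying by 63⁻¹ = 62 gives x ≡ 62·6 = 372 = 5·71 + 17 ≡ 17 (mod 71).
Check: h(17) = 63·17 + 33 = 1104 = 15·71 + 39 ≡ 39 (mod 71).

17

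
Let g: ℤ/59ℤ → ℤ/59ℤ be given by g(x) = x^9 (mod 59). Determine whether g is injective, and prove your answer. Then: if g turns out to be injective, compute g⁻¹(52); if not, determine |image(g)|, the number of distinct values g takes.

Since 59 is prime, the nonzero elements of ℤ/59ℤ form a cyclic group of order 58.
As gcd(9, 58) = 1, raising to the 9th power is a bijection on this group: if u^9 ≡ v^9 then (uv^{−1})^9 = 1, and the only element of order dividing gcd(9, 58) = 1 is 1, so u = v.
With g(0) = 0 this makes g injective on all of ℤ/59ℤ, hence bijective (finite equal-size domain and codomain). In particular g is injective.
Since g is injective, we find the preimage of 52. The inverse of x ↦ x^9 on (ℤ/59ℤ)^× is x ↦ x^13, because 9·13 = 117 = 2·58 + 1 ≡ 1 (mod 58) and x^{58} = 1 for x ≠ 0 (Fermat). So g⁻¹(52) = 52^13 mod 59.
Repeated squaring mod 59: 52^1 ≡ 52, 52^2 ≡ 52² = 2704 ≡ 49, 52^4 ≡ 49² = 2401 ≡ 41, 52^8 ≡ 41² = 1681 ≡ 29. Since 13 = 8 + 4 + 1, 52^13 ≡ 29·41·52: 29·41 = 1189 ≡ 9, then 9·52 = 468 ≡ 55. So 52^13 ≡ 55 (mod 59).
Hence g⁻¹(52) = 55.

55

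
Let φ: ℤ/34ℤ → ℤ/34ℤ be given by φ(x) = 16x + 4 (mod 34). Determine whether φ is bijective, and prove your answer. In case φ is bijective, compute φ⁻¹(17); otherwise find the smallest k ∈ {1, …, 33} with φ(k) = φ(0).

17

We have gcd(16, 34) = 2 > 1. Taking s = 0 and t = 17: φ(0) = 4 and φ(17) = 16·17 + 4 = 276 ≡ 4 (mod 34).
So φ(0) = φ(17) while 0 ≠ 17, hence φ is not injective, hence not bijective.
Since φ is not bijective, we find the least positive k with φ(k) = φ(0): this means 16k ≡ 0 (mod 34), i.e. 34 ∣ 16k. Since gcd(16, 34) = 2, dividing through by 2 this holds exactly when 17 ∣ 8k, and as gcd(8, 17) = 1, exactly when 17 ∣ k.
The smallest positive such k is 17.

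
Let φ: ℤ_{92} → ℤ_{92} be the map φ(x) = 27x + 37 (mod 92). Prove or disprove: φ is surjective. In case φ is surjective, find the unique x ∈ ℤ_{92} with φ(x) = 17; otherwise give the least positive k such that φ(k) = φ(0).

Recall that surjectivity means every element of the codomain has a preimage under φ.
Since gcd(27, 92) = 1, 27 is invertible modulo 92. Euclid's algorithm: 92 = 3·27 + 11, 27 = 2·11 + 5, 11 = 2·5 + 1; back-substituting gives 1 = 75·27 − 22·92, so 27⁻¹ ≡ 75 (mod 92).
Then y ↦ 75(y − 37) is a two-sided inverse to φ, so every y ∈ ℤ_{92} has a preimage.
Therefore φ is surjective.
Since φ is surjective, we compute φ⁻¹(17): solve 27x + 37 ≡ 17 (mod 92), i.e. 27x ≡ 72 (mod 92).
Multiplying by 27⁻¹ = 75 gives x ≡ 75·72 = 5400 = 58·92 + 64 ≡ 64 (mod 92).
Check: φ(64) = 27·64 + 37 = 1765 = 19·92 + 17 ≡ 17 (mod 92).

64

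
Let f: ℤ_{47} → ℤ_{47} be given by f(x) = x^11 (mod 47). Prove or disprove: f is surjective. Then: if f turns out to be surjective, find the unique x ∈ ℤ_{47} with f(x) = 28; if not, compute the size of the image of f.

Since 47 is prime, the nonzero elements of ℤ_{47} form a cyclic group of order 46.
As gcd(11, 46) = 1, raising to the 11th power is a bijection on this group: if u^11 ≡ v^11 then (uv^{−1})^11 = 1, and the only element of order dividing gcd(11, 46) = 1 is 1, so u = v.
With f(0) = 0 this makes f injective on all of ℤ_{47}, hence bijective (finite equal-size domain and codomain). In particular f is surjective.
Since f is surjective, we find the preimage of 28. The inverse of x ↦ x^11 on (ℤ_{47})^× is x ↦ x^21, because 11·21 = 231 = 5·46 + 1 ≡ 1 (mod 46) and x^{46} = 1 for x ≠ 0 (Fermat). So f⁻¹(28) = 28^21 mod 47.
Repeated squaring mod 47: 28^1 ≡ 28, 28^2 ≡ 28² = 784 ≡ 32, 28^4 ≡ 32² = 1024 ≡ 37, 28^8 ≡ 37² = 1369 ≡ 6, 28^16 ≡ 6² = 36. Since 21 = 16 + 4 + 1, 28^21 ≡ 36·37·28: 36·37 = 1332 ≡ 16, then 16·28 = 448 ≡ 25. So 28^21 ≡ 25 (mod 47).
Hence f⁻¹(28) = 25.

25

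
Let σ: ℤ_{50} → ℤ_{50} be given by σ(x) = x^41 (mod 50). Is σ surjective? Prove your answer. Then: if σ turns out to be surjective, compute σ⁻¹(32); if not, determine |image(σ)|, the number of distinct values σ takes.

σ(0) = 0^41 = 0.
σ(10): Repeated squaring mod 50: 10^1 ≡ 10, 10^2 ≡ 10² = 100 ≡ 0, 10^4 ≡ 0² = 0, 10^8 ≡ 0² = 0, 10^16 ≡ 0² = 0, 10^32 ≡ 0² = 0. Since 41 = 32 + 8 + 1, 10^41 ≡ 0·0·10: 0·0 = 0, then 0·10 = 0. So 10^41 ≡ 0 (mod 50).
So σ(0) = σ(10) = 0 while 0 ≠ 10, therefore σ is not injective.
A non-injective map from the 50-element set ℤ_{50} to itself takes at most 49 distinct values, so it cannot be surjective. Thus σ is not surjective.
Since σ is not surjective, we determine |image(σ)|. Computing x^41 mod 50 for each x (by repeated squaring, reducing mod 50 at every step), the values σ(0), σ(1), …, σ(49) are: 0, 1, 2, 3, 4, 25, 6, 7, 8, 9, 0, 11, 12, 13, 14, 25, 16, 17, 18, 19, 0, 21, 22, 23, 24, 25, 26, 27, 28, 29, 0, 31, 32, 33, 34, 25, 36, 37, 38, 39, 0, 41, 42, 43, 44, 25, 46, 47, 48, 49.
The distinct values are {0, 1, 2, 3, 4, 6, 7, 8, 9, 11, 12, 13, 14, 16, 17, 18, 19, 21, 22, 23, 24, 25, 26, 27, 28, 29, 31, 32, 33, 34, 36, 37, 38, 39, 41, 42, 43, 44, 46, 47, 48, 49}; there are 42 of them.

42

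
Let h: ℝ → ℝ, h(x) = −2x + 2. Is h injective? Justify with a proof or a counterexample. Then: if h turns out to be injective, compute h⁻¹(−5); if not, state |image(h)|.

Suppose h(x_1) = h(x_2). Then −2x_1 + 2 = −2x_2 + 2, therefore −2x_1 = −2x_2, thus x_1 = x_2.
Therefore h is injective.
Since h is injective, we compute h⁻¹(−5) = (−5 − 2)/(−2) = 7/2.

7/2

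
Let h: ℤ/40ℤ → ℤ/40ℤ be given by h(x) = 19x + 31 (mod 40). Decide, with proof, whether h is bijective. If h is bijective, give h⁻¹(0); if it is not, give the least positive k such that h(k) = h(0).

If h(s) = h(t), then 19s ≡ 19t (mod 40). Because gcd(19, 40) = 1, we may cancel 19 to get s ≡ t (mod 40).
We now compute 19⁻¹ mod 40 explicitly. Euclid's algorithm: 40 = 2·19 + 2, 19 = 9·2 + 1; back-substituting gives 1 = 19·19 − 9·40, so 19⁻¹ ≡ 19 (mod 40).
For any y ∈ ℤ/40ℤ, x = 19(y − 31) mod 40 satisfies h(x) = 19·19(y − 31) + 31 ≡ y (since 19·19 ≡ 1 mod 40). So every y has a preimage.
Therefore h is bijective.
Since h is bijective, we find h⁻¹(0): we need 19x ≡ 0 − 31 ≡ 9 (mod 40). Using 19⁻¹ = 19: x ≡ 19·9 = 171 = 4·40 + 11, so x = 11.
Check: h(11) = 19·11 + 31 = 240 = 6·40 + 0 ≡ 0 (mod 40).

11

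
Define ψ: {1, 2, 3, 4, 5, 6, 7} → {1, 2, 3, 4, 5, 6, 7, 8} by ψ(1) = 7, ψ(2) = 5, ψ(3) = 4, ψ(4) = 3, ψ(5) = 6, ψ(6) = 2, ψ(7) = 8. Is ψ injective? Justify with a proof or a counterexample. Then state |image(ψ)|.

7

The values ψ(1), …, ψ(7) are 7, 5, 4, 3, 6, 2, 8 — all distinct.
So ψ(s) = ψ(t) only when s = t, and ψ is injective.
The image of ψ is {2, 3, 4, 5, 6, 7, 8}, which has 7 elements.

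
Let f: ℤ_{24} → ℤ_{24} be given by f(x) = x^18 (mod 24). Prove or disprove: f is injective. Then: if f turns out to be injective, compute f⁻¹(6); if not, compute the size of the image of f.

4

f(2): Repeated squaring mod 24: 2^1 ≡ 2, 2^2 ≡ 2² = 4, 2^4 ≡ 4² = 16, 2^8 ≡ 16² = 256 ≡ 16, 2^16 ≡ 16² = 256 ≡ 16. Since 18 = 16 + 2, 2^18 ≡ 16·4: 16·4 = 64 ≡ 16. So 2^18 ≡ 16 (mod 24).
f(4): Repeated squaring mod 24: 4^1 ≡ 4, 4^2 ≡ 4² = 16, 4^4 ≡ 16² = 256 ≡ 16, 4^8 ≡ 16² = 256 ≡ 16, 4^16 ≡ 16² = 256 ≡ 16. Since 18 = 16 + 2, 4^18 ≡ 16·16: 16·16 = 256 ≡ 16. So 4^18 ≡ 16 (mod 24).
So f(2) = f(4) = 16 while 2 ≠ 4, thus f is not injective.
Since f is not injective, we determine |image(f)|. Computing x^18 mod 24 for each x (by repeated squaring, reducing mod 24 at every step), the values f(0), f(1), …, f(23) are: 0, 1, 16, 9, 16, 1, 0, 1, 16, 9, 16, 1, 0, 1, 16, 9, 16, 1, 0, 1, 16, 9, 16, 1.
The distinct values are {0, 1, 9, 16}; there are 4 of them.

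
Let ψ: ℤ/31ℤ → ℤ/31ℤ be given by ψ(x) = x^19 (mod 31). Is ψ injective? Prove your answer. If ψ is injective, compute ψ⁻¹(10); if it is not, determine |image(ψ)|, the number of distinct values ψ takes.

18

Since 31 is prime, the nonzero elements of ℤ/31ℤ form a cyclic group of order 30.
As gcd(19, 30) = 1, raising to the 19th power is a bijection on this group: if x_1^19 ≡ x_2^19 then (x_1x_2^{−1})^19 = 1, and the only element of order dividing gcd(19, 30) = 1 is 1, so x_1 = x_2.
With ψ(0) = 0 this makes ψ injective on all of ℤ/31ℤ, hence bijective (finite equal-size domain and codomain). In particular ψ is injective.
Since ψ is injective, we find the preimage of 10. The inverse of x ↦ x^19 on (ℤ/31ℤ)^× is x ↦ x^19, because 19·19 = 361 = 12·30 + 1 ≡ 1 (mod 30) and x^{30} = 1 for x ≠ 0 (Fermat). So ψ⁻¹(10) = 10^19 mod 31.
Repeated squaring mod 31: 10^1 ≡ 10, 10^2 ≡ 10² = 100 ≡ 7, 10^4 ≡ 7² = 49 ≡ 18, 10^8 ≡ 18² = 324 ≡ 14, 10^16 ≡ 14² = 196 ≡ 10. Since 19 = 16 + 2 + 1, 10^19 ≡ 10·7·10: 10·7 = 70 ≡ 8, then 8·10 = 80 ≡ 18. So 10^19 ≡ 18 (mod 31).
Hence ψ⁻¹(10) = 18.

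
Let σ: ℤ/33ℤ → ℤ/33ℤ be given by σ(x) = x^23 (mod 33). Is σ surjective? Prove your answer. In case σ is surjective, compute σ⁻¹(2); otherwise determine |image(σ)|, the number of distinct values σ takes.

29

Computing x^23 mod 33 for each x (by repeated squaring, reducing mod 33 at every step), the values σ(0), σ(1), …, σ(32) are: 0, 1, 8, 27, 31, 26, 18, 13, 17, 3, 10, 11, 12, 19, 5, 9, 4, 29, 24, 28, 14, 21, 22, 23, 30, 16, 20, 15, 7, 2, 6, 25, 32.
Every element of ℤ/33ℤ appears exactly once in this list, so σ is a bijection, and in particular surjective.
Since σ is surjective, we read off the preimage of 2 from the same table: σ(29) = 2, so σ⁻¹(2) = 29.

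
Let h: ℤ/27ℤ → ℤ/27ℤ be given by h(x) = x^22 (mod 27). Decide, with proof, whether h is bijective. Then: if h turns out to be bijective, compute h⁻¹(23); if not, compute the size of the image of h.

10

h(0) = 0^22 = 0.
h(3): Repeated squaring mod 27: 3^1 ≡ 3, 3^2 ≡ 3² = 9, 3^4 ≡ 9² = 81 ≡ 0, 3^8 ≡ 0² = 0, 3^16 ≡ 0² = 0. Since 22 = 16 + 4 + 2, 3^22 ≡ 0·0·9: 0·0 = 0, then 0·9 = 0. So 3^22 ≡ 0 (mod 27).
So h(0) = h(3) = 0 while 0 ≠ 3, so h is not injective, hence not bijective.
Since h is not bijective, we determine |image(h)|. Computing x^22 mod 27 for each x (by repeated squaring, reducing mod 27 at every step), the values h(0), h(1), …, h(26) are: 0, 1, 16, 0, 13, 4, 0, 25, 19, 0, 10, 7, 0, 22, 22, 0, 7, 10, 0, 19, 25, 0, 4, 13, 0, 16, 1.
The distinct values are {0, 1, 4, 7, 10, 13, 16, 19, 22, 25}; there are 10 of them.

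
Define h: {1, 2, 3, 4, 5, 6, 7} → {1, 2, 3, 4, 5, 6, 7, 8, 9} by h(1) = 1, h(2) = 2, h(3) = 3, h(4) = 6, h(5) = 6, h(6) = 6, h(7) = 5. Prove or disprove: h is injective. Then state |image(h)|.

h(4) = 6 = h(5) with 4 ≠ 5, so h is not injective.
The image of h is {1, 2, 3, 5, 6}, which has 5 elements.

5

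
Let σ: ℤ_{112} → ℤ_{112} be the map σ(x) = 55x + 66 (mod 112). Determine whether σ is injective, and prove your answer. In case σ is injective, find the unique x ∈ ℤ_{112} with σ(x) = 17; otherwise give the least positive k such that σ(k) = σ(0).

105

If σ(x_1) = σ(x_2), then 55x_1 ≡ 55x_2 (mod 112). Because gcd(55, 112) = 1, we may cancel 55 to get x_1 ≡ x_2 (mod 112).
So σ is injective.
We now compute 55⁻¹ mod 112 explicitly. Euclid's algorithm: 112 = 2·55 + 2, 55 = 27·2 + 1; back-substituting gives 1 = 55·55 − 27·112, so 55⁻¹ ≡ 55 (mod 112).
Since σ is injective, we find σ⁻¹(17): we need 55x ≡ 17 − 66 ≡ 63 (mod 112). Using 55⁻¹ = 55: x ≡ 55·63 = 3465 = 30·112 + 105, so x = 105.
Check: σ(105) = 55·105 + 66 = 5841 = 52·112 + 17 ≡ 17 (mod 112).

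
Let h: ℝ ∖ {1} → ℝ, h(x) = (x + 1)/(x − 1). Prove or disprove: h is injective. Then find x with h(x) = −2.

1/3

Suppose h(x_1) = h(x_2). Cross-multiplying: (x_1 + 1)(x_2 − 1) = (x_2 + 1)(x_1 − 1).
Expanding both sides and cancelling the symmetric terms leaves −2·(x_1 − x_2) = 0. Since −2 ≠ 0, x_1 = x_2. Thus h is injective.
Solving h(x) = −2: cross-multiplying gives x + 1 = −2(x − 1), which rearranges to 3x = 1, so x = 1/3.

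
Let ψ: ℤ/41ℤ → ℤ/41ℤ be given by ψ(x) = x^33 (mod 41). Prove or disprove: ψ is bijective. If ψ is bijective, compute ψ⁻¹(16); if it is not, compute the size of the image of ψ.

10

Since 41 is prime, the nonzero elements of ℤ/41ℤ form a cyclic group of order 40.
As gcd(33, 40) = 1, raising to the 33rd power is a bijection on this group: if s^33 ≡ t^33 then (st^{−1})^33 = 1, and the only element of order dividing gcd(33, 40) = 1 is 1, so s = t.
With ψ(0) = 0 this makes ψ injective on all of ℤ/41ℤ, hence bijective (finite equal-size domain and codomain). In particular ψ is bijective.
Since ψ is bijective, we find the preimage of 16. The inverse of x ↦ x^33 on (ℤ/41ℤ)^× is x ↦ x^17, because 33·17 = 561 = 14·40 + 1 ≡ 1 (mod 40) and x^{40} = 1 for x ≠ 0 (Fermat). So ψ⁻¹(16) = 16^17 mod 41.
Repeated squaring mod 41: 16^1 ≡ 16, 16^2 ≡ 16² = 256 ≡ 10, 16^4 ≡ 10² = 100 ≡ 18, 16^8 ≡ 18² = 324 ≡ 37, 16^16 ≡ 37² = 1369 ≡ 16. Since 17 = 16 + 1, 16^17 ≡ 16·16: 16·16 = 256 ≡ 10. So 16^17 ≡ 10 (mod 41).
Hence ψ⁻¹(16) = 10.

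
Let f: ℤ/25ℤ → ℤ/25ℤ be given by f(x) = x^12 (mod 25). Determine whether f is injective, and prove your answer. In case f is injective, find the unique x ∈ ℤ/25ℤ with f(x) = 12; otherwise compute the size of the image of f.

f(3): Repeated squaring mod 25: 3^1 ≡ 3, 3^2 ≡ 3² = 9, 3^4 ≡ 9² = 81 ≡ 6, 3^8 ≡ 6² = 36 ≡ 11. Since 12 = 8 + 4, 3^12 ≡ 11·6: 11·6 = 66 ≡ 16. So 3^12 ≡ 16 (mod 25).
f(4): Repeated squaring mod 25: 4^1 ≡ 4, 4^2 ≡ 4² = 16, 4^4 ≡ 16² = 256 ≡ 6, 4^8 ≡ 6² = 36 ≡ 11. Since 12 = 8 + 4, 4^12 ≡ 11·6: 11·6 = 66 ≡ 16. So 4^12 ≡ 16 (mod 25).
So f(3) = f(4) = 16 while 3 ≠ 4, so f is not injective.
Since f is not injective, we determine |image(f)|. Computing x^12 mod 25 for each x (by repeated squaring, reducing mod 25 at every step), the values f(0), f(1), …, f(24) are: 0, 1, 21, 16, 16, 0, 11, 1, 11, 6, 0, 21, 6, 6, 21, 0, 6, 11, 1, 11, 0, 16, 16, 21, 1.
The distinct values are {0, 1, 6, 11, 16, 21}; there are 6 of them.

6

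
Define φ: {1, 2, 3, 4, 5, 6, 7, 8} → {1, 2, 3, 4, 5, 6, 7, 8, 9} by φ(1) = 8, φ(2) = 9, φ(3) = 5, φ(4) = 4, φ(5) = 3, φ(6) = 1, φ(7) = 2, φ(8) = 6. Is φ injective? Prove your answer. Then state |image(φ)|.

8

The values φ(1), …, φ(8) are 8, 9, 5, 4, 3, 1, 2, 6 — all distinct.
So φ(a) = φ(b) only when a = b, and φ is injective.
The image of φ is {1, 2, 3, 4, 5, 6, 8, 9}, which has 8 elements.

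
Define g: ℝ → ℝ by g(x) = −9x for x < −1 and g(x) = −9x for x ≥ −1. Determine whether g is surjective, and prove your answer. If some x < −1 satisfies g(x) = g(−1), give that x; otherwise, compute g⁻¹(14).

-14/9

Both pieces are strictly decreasing (slopes −9 and −9), so each is injective on its own interval.
The left piece maps (−∞, −1) onto (9, ∞); the right piece maps [−1, ∞) onto (−∞, 9].
These images together cover ℝ, so g is surjective.
Because the two images are disjoint, no x < −1 has g(x) = g(−1), so we compute g⁻¹(14): 14 lies in (9, ∞), so solve −9x = 14: x = (14 − 0)/(−9) = −14/9.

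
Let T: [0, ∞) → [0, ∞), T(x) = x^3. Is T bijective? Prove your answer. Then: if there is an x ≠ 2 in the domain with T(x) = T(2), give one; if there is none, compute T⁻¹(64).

On [0, ∞), x ↦ x^3 is strictly increasing (injective) and for any y ∈ [0, ∞) the 3rd root y^{1/3} lies in [0, ∞) (surjective). So T is bijective.
Since x ↦ x^3 is strictly increasing on [0, ∞), it is injective there, so no x ≠ 2 in the domain has T(x) = T(2). We therefore compute T⁻¹(64) = 64^{1/3} = 4 (indeed 4^3 = 64).

4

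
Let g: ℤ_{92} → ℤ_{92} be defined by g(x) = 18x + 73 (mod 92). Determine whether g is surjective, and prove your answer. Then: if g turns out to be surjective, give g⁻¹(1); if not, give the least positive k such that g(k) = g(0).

Since gcd(18, 92) = 2, we have 18x ≡ 0 (mod 2) for all x, so g(x) ≡ 1 (mod 2).
But 0 ≢ 1 (mod 2), so 0 ∈ ℤ_{92} has no preimage. Hence g is not surjective.
Since g is not surjective, we find the least positive k with g(k) = g(0): this means 18k ≡ 0 (mod 92), i.e. 92 ∣ 18k. Since gcd(18, 92) = 2, dividing through by 2 this holds exactly when 46 ∣ 9k, and as gcd(9, 46) = 1, exactly when 46 ∣ k.
The smallest positive such k is 46.

46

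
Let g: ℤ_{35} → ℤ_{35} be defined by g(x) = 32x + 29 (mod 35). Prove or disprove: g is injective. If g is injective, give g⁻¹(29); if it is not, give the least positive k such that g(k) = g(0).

0

Suppose g(u) = g(v) in ℤ_{35}. Then 32u + 29 ≡ 32v + 29 (mod 35), therefore 32(u − v) ≡ 0 (mod 35).
Since gcd(32, 35) = 1, 32 is invertible modulo 35, therefore u − v ≡ 0 (mod 35), i.e. u = v.
So g is injective.
We now compute 32⁻¹ mod 35 explicitly. Euclid's algorithm: 35 = 1·32 + 3, 32 = 10·3 + 2, 3 = 1·2 + 1; back-substituting gives 1 = 23·32 − 21·35, so 32⁻¹ ≡ 23 (mod 35).
Since g is injective, we compute g⁻¹(29): solve 32x + 29 ≡ 29 (mod 35), i.e. 32x ≡ 0 (mod 35).
Multiplying by 32⁻¹ = 23 gives x ≡ 23·0 = 0 ≡ 0 (mod 35).
Check: g(0) = 32·0 + 29 = 29 ≡ 29 (mod 35).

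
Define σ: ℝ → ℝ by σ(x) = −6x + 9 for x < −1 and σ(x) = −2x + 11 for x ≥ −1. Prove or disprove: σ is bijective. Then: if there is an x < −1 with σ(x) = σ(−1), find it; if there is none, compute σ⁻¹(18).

Both pieces are strictly decreasing (slopes −6 and −2), so each is injective on its own interval.
The left piece maps (−∞, −1) onto (15, ∞); the right piece maps [−1, ∞) onto (−∞, 13].
The images leave a gap (15 has no preimage), so σ is not surjective, hence not bijective.
Because the two images are disjoint, no x < −1 has σ(x) = σ(−1), so we compute σ⁻¹(18): 18 lies in (15, ∞), so solve −6x + 9 = 18: x = (18 − 9)/(−6) = −3/2.

-3/2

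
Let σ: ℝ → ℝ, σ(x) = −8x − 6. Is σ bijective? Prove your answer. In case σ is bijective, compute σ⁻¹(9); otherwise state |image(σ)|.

-15/8

Recall: injectivity means: for all x_1, x_2 in the domain, σ(x_1) = σ(x_2) implies x_1 = x_2.
Suppose σ(x_1) = σ(x_2). Then −8x_1 − 6 = −8x_2 − 6, so −8x_1 = −8x_2, hence x_1 = x_2.
For any y ∈ ℝ, x = (y + 6)/(−8) satisfies σ(x) = y.
So σ is bijective.
Since σ is bijective, we compute σ⁻¹(9) = (9 + 6)/(−8) = −15/8.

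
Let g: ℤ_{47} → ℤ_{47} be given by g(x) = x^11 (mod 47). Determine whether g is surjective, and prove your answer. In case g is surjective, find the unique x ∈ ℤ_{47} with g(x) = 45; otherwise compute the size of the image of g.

35

Since 47 is prime, the nonzero elements of ℤ_{47} form a cyclic group of order 46.
As gcd(11, 46) = 1, raising to the 11th power is a bijection on this group: if s^11 ≡ t^11 then (st^{−1})^11 = 1, and the only element of order dividing gcd(11, 46) = 1 is 1, so s = t.
With g(0) = 0 this makes g injective on all of ℤ_{47}, hence bijective (finite equal-size domain and codomain). In particular g is surjective.
Since g is surjective, we find the preimage of 45. The inverse of x ↦ x^11 on (ℤ_{47})^× is x ↦ x^21, because 11·21 = 231 = 5·46 + 1 ≡ 1 (mod 46) and x^{46} = 1 for x ≠ 0 (Fermat). So g⁻¹(45) = 45^21 mod 47.
Repeated squaring mod 47: 45^1 ≡ 45, 45^2 ≡ 45² = 2025 ≡ 4, 45^4 ≡ 4² = 16, 45^8 ≡ 16² = 256 ≡ 21, 45^16 ≡ 21² = 441 ≡ 18. Since 21 = 16 + 4 + 1, 45^21 ≡ 18·16·45: 18·16 = 288 ≡ 6, then 6·45 = 270 ≡ 35. So 45^21 ≡ 35 (mod 47).
Hence g⁻¹(45) = 35.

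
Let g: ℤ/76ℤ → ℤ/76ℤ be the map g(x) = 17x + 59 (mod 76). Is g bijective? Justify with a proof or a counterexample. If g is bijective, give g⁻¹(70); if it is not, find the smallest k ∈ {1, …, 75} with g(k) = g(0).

23

Suppose g(s) = g(t) in ℤ/76ℤ. Then 17s + 59 ≡ 17t + 59 (mod 76), therefore 17(s − t) ≡ 0 (mod 76).
Since gcd(17, 76) = 1, 17 is invertible modulo 76, therefore s − t ≡ 0 (mod 76), i.e. s = t.
We now compute 17⁻¹ mod 76 explicitly. Euclid's algorithm: 76 = 4·17 + 8, 17 = 2·8 + 1; back-substituting gives 1 = 9·17 − 2·76, so 17⁻¹ ≡ 9 (mod 76).
Then y ↦ 9(y − 59) is a two-sided inverse to g, so every y ∈ ℤ/76ℤ has a preimage.
Hence g is bijective.
Since g is bijective, we find g⁻¹(70): we need 17x ≡ 70 − 59 ≡ 11 (mod 76). Using 17⁻¹ = 9: x ≡ 9·11 = 99 = 1·76 + 23, so x = 23.
Check: g(23) = 17·23 + 59 = 450 = 5·76 + 70 ≡ 70 (mod 76).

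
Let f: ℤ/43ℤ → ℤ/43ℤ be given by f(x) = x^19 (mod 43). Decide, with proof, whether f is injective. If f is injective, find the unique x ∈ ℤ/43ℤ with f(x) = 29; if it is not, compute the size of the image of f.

Since 43 is prime, the nonzero elements of ℤ/43ℤ form a cyclic group of order 42.
As gcd(19, 42) = 1, raising to the 19th power is a bijection on this group: if x_1^19 ≡ x_2^19 then (x_1x_2^{−1})^19 = 1, and the only element of order dividing gcd(19, 42) = 1 is 1, so x_1 = x_2.
With f(0) = 0 this makes f injective on all of ℤ/43ℤ, hence bijective (finite equal-size domain and codomain). In particular f is injective.
Since f is injective, we find the preimage of 29. The inverse of x ↦ x^19 on (ℤ/43ℤ)^× is x ↦ x^31, because 19·31 = 589 = 14·42 + 1 ≡ 1 (mod 42) and x^{42} = 1 for x ≠ 0 (Fermat). So f⁻¹(29) = 29^31 mod 43.
Repeated squaring mod 43: 29^1 ≡ 29, 29^2 ≡ 29² = 841 ≡ 24, 29^4 ≡ 24² = 576 ≡ 17, 29^8 ≡ 17² = 289 ≡ 31, 29^16 ≡ 31² = 961 ≡ 15. Since 31 = 16 + 8 + 4 + 2 + 1, 29^31 ≡ 15·31·17·24·29: 15·31 = 465 ≡ 35, then 35·17 = 595 ≡ 36, then 36·24 = 864 ≡ 4, then 4·29 = 116 ≡ 30. So 29^31 ≡ 30 (mod 43).
Hence f⁻¹(29) = 30.

30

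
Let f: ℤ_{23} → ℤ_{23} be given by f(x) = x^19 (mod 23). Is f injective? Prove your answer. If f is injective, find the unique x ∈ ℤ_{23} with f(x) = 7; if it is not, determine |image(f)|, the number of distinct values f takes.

Since 23 is prime, the nonzero elements of ℤ_{23} form a cyclic group of order 22.
As gcd(19, 22) = 1, raising to the 19th power is a bijection on this group: if a^19 ≡ b^19 then (ab^{−1})^19 = 1, and the only element of order dividing gcd(19, 22) = 1 is 1, so a = b.
With f(0) = 0 this makes f injective on all of ℤ_{23}, hence bijective (finite equal-size domain and codomain). In particular f is injective.
Since f is injective, we find the preimage of 7. The inverse of x ↦ x^19 on (ℤ_{23})^× is x ↦ x^7, because 19·7 = 133 = 6·22 + 1 ≡ 1 (mod 22) and x^{22} = 1 for x ≠ 0 (Fermat). So f⁻¹(7) = 7^7 mod 23.
Repeated squaring mod 23: 7^1 ≡ 7, 7^2 ≡ 7² = 49 ≡ 3, 7^4 ≡ 3² = 9. Since 7 = 4 + 2 + 1, 7^7 ≡ 9·3·7: 9·3 = 27 ≡ 4, then 4·7 = 28 ≡ 5. So 7^7 ≡ 5 (mod 23).
Hence f⁻¹(7) = 5.

5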